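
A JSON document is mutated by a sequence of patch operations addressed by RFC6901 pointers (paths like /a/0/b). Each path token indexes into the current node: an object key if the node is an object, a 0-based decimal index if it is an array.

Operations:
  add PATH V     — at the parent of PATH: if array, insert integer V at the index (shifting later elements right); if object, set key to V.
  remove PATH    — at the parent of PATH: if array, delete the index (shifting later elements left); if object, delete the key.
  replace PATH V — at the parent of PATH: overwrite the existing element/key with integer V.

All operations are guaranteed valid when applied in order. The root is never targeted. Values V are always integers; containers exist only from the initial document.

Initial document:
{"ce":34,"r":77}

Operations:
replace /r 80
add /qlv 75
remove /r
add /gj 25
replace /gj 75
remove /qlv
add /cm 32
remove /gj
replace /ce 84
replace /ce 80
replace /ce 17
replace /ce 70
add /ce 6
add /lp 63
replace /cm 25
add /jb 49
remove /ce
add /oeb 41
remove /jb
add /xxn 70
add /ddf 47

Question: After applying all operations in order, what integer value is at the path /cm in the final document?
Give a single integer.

After op 1 (replace /r 80): {"ce":34,"r":80}
After op 2 (add /qlv 75): {"ce":34,"qlv":75,"r":80}
After op 3 (remove /r): {"ce":34,"qlv":75}
After op 4 (add /gj 25): {"ce":34,"gj":25,"qlv":75}
After op 5 (replace /gj 75): {"ce":34,"gj":75,"qlv":75}
After op 6 (remove /qlv): {"ce":34,"gj":75}
After op 7 (add /cm 32): {"ce":34,"cm":32,"gj":75}
After op 8 (remove /gj): {"ce":34,"cm":32}
After op 9 (replace /ce 84): {"ce":84,"cm":32}
After op 10 (replace /ce 80): {"ce":80,"cm":32}
After op 11 (replace /ce 17): {"ce":17,"cm":32}
After op 12 (replace /ce 70): {"ce":70,"cm":32}
After op 13 (add /ce 6): {"ce":6,"cm":32}
After op 14 (add /lp 63): {"ce":6,"cm":32,"lp":63}
After op 15 (replace /cm 25): {"ce":6,"cm":25,"lp":63}
After op 16 (add /jb 49): {"ce":6,"cm":25,"jb":49,"lp":63}
After op 17 (remove /ce): {"cm":25,"jb":49,"lp":63}
After op 18 (add /oeb 41): {"cm":25,"jb":49,"lp":63,"oeb":41}
After op 19 (remove /jb): {"cm":25,"lp":63,"oeb":41}
After op 20 (add /xxn 70): {"cm":25,"lp":63,"oeb":41,"xxn":70}
After op 21 (add /ddf 47): {"cm":25,"ddf":47,"lp":63,"oeb":41,"xxn":70}
Value at /cm: 25

Answer: 25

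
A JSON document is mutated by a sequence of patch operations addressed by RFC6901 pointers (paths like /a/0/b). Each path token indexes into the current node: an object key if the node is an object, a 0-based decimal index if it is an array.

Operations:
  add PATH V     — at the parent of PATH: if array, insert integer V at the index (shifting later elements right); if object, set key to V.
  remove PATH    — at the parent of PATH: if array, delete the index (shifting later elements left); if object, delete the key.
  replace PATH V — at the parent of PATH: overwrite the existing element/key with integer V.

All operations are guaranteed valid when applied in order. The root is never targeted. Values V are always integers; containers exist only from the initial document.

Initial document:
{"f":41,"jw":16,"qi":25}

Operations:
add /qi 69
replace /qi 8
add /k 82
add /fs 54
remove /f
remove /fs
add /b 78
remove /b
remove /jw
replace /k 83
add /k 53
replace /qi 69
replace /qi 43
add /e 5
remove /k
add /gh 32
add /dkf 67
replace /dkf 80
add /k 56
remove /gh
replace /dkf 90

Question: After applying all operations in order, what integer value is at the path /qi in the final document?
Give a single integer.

After op 1 (add /qi 69): {"f":41,"jw":16,"qi":69}
After op 2 (replace /qi 8): {"f":41,"jw":16,"qi":8}
After op 3 (add /k 82): {"f":41,"jw":16,"k":82,"qi":8}
After op 4 (add /fs 54): {"f":41,"fs":54,"jw":16,"k":82,"qi":8}
After op 5 (remove /f): {"fs":54,"jw":16,"k":82,"qi":8}
After op 6 (remove /fs): {"jw":16,"k":82,"qi":8}
After op 7 (add /b 78): {"b":78,"jw":16,"k":82,"qi":8}
After op 8 (remove /b): {"jw":16,"k":82,"qi":8}
After op 9 (remove /jw): {"k":82,"qi":8}
After op 10 (replace /k 83): {"k":83,"qi":8}
After op 11 (add /k 53): {"k":53,"qi":8}
After op 12 (replace /qi 69): {"k":53,"qi":69}
After op 13 (replace /qi 43): {"k":53,"qi":43}
After op 14 (add /e 5): {"e":5,"k":53,"qi":43}
After op 15 (remove /k): {"e":5,"qi":43}
After op 16 (add /gh 32): {"e":5,"gh":32,"qi":43}
After op 17 (add /dkf 67): {"dkf":67,"e":5,"gh":32,"qi":43}
After op 18 (replace /dkf 80): {"dkf":80,"e":5,"gh":32,"qi":43}
After op 19 (add /k 56): {"dkf":80,"e":5,"gh":32,"k":56,"qi":43}
After op 20 (remove /gh): {"dkf":80,"e":5,"k":56,"qi":43}
After op 21 (replace /dkf 90): {"dkf":90,"e":5,"k":56,"qi":43}
Value at /qi: 43

Answer: 43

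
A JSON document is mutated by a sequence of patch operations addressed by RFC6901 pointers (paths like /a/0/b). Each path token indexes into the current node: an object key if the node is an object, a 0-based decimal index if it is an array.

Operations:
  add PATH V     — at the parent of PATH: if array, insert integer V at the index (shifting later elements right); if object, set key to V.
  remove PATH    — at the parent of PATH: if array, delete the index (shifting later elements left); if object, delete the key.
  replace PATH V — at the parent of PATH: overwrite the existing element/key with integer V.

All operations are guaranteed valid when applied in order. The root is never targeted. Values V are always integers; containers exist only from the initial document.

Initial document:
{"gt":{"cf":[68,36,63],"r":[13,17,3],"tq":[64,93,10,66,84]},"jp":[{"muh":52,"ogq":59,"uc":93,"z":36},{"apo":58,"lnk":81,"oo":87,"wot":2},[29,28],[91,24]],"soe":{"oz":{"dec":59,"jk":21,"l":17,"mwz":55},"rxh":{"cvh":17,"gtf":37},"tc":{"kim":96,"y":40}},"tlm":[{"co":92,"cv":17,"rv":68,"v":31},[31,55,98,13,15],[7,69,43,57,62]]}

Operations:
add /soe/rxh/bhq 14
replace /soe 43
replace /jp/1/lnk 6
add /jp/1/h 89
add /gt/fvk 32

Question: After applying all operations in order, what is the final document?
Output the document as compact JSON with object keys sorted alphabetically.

After op 1 (add /soe/rxh/bhq 14): {"gt":{"cf":[68,36,63],"r":[13,17,3],"tq":[64,93,10,66,84]},"jp":[{"muh":52,"ogq":59,"uc":93,"z":36},{"apo":58,"lnk":81,"oo":87,"wot":2},[29,28],[91,24]],"soe":{"oz":{"dec":59,"jk":21,"l":17,"mwz":55},"rxh":{"bhq":14,"cvh":17,"gtf":37},"tc":{"kim":96,"y":40}},"tlm":[{"co":92,"cv":17,"rv":68,"v":31},[31,55,98,13,15],[7,69,43,57,62]]}
After op 2 (replace /soe 43): {"gt":{"cf":[68,36,63],"r":[13,17,3],"tq":[64,93,10,66,84]},"jp":[{"muh":52,"ogq":59,"uc":93,"z":36},{"apo":58,"lnk":81,"oo":87,"wot":2},[29,28],[91,24]],"soe":43,"tlm":[{"co":92,"cv":17,"rv":68,"v":31},[31,55,98,13,15],[7,69,43,57,62]]}
After op 3 (replace /jp/1/lnk 6): {"gt":{"cf":[68,36,63],"r":[13,17,3],"tq":[64,93,10,66,84]},"jp":[{"muh":52,"ogq":59,"uc":93,"z":36},{"apo":58,"lnk":6,"oo":87,"wot":2},[29,28],[91,24]],"soe":43,"tlm":[{"co":92,"cv":17,"rv":68,"v":31},[31,55,98,13,15],[7,69,43,57,62]]}
After op 4 (add /jp/1/h 89): {"gt":{"cf":[68,36,63],"r":[13,17,3],"tq":[64,93,10,66,84]},"jp":[{"muh":52,"ogq":59,"uc":93,"z":36},{"apo":58,"h":89,"lnk":6,"oo":87,"wot":2},[29,28],[91,24]],"soe":43,"tlm":[{"co":92,"cv":17,"rv":68,"v":31},[31,55,98,13,15],[7,69,43,57,62]]}
After op 5 (add /gt/fvk 32): {"gt":{"cf":[68,36,63],"fvk":32,"r":[13,17,3],"tq":[64,93,10,66,84]},"jp":[{"muh":52,"ogq":59,"uc":93,"z":36},{"apo":58,"h":89,"lnk":6,"oo":87,"wot":2},[29,28],[91,24]],"soe":43,"tlm":[{"co":92,"cv":17,"rv":68,"v":31},[31,55,98,13,15],[7,69,43,57,62]]}

Answer: {"gt":{"cf":[68,36,63],"fvk":32,"r":[13,17,3],"tq":[64,93,10,66,84]},"jp":[{"muh":52,"ogq":59,"uc":93,"z":36},{"apo":58,"h":89,"lnk":6,"oo":87,"wot":2},[29,28],[91,24]],"soe":43,"tlm":[{"co":92,"cv":17,"rv":68,"v":31},[31,55,98,13,15],[7,69,43,57,62]]}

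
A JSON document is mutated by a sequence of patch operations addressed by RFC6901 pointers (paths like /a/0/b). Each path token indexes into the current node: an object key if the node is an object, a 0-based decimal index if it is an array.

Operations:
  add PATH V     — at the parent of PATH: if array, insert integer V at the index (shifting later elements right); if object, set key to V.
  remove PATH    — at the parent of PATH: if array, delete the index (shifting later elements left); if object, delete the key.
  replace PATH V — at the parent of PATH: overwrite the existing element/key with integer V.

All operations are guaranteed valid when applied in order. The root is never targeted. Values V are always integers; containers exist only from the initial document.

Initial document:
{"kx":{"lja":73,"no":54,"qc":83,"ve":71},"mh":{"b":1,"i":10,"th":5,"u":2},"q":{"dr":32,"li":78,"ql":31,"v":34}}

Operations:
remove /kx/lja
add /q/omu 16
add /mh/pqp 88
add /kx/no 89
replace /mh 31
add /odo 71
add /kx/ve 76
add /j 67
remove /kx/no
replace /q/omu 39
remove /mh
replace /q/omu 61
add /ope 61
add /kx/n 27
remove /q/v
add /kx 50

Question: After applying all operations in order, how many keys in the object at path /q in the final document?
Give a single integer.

After op 1 (remove /kx/lja): {"kx":{"no":54,"qc":83,"ve":71},"mh":{"b":1,"i":10,"th":5,"u":2},"q":{"dr":32,"li":78,"ql":31,"v":34}}
After op 2 (add /q/omu 16): {"kx":{"no":54,"qc":83,"ve":71},"mh":{"b":1,"i":10,"th":5,"u":2},"q":{"dr":32,"li":78,"omu":16,"ql":31,"v":34}}
After op 3 (add /mh/pqp 88): {"kx":{"no":54,"qc":83,"ve":71},"mh":{"b":1,"i":10,"pqp":88,"th":5,"u":2},"q":{"dr":32,"li":78,"omu":16,"ql":31,"v":34}}
After op 4 (add /kx/no 89): {"kx":{"no":89,"qc":83,"ve":71},"mh":{"b":1,"i":10,"pqp":88,"th":5,"u":2},"q":{"dr":32,"li":78,"omu":16,"ql":31,"v":34}}
After op 5 (replace /mh 31): {"kx":{"no":89,"qc":83,"ve":71},"mh":31,"q":{"dr":32,"li":78,"omu":16,"ql":31,"v":34}}
After op 6 (add /odo 71): {"kx":{"no":89,"qc":83,"ve":71},"mh":31,"odo":71,"q":{"dr":32,"li":78,"omu":16,"ql":31,"v":34}}
After op 7 (add /kx/ve 76): {"kx":{"no":89,"qc":83,"ve":76},"mh":31,"odo":71,"q":{"dr":32,"li":78,"omu":16,"ql":31,"v":34}}
After op 8 (add /j 67): {"j":67,"kx":{"no":89,"qc":83,"ve":76},"mh":31,"odo":71,"q":{"dr":32,"li":78,"omu":16,"ql":31,"v":34}}
After op 9 (remove /kx/no): {"j":67,"kx":{"qc":83,"ve":76},"mh":31,"odo":71,"q":{"dr":32,"li":78,"omu":16,"ql":31,"v":34}}
After op 10 (replace /q/omu 39): {"j":67,"kx":{"qc":83,"ve":76},"mh":31,"odo":71,"q":{"dr":32,"li":78,"omu":39,"ql":31,"v":34}}
After op 11 (remove /mh): {"j":67,"kx":{"qc":83,"ve":76},"odo":71,"q":{"dr":32,"li":78,"omu":39,"ql":31,"v":34}}
After op 12 (replace /q/omu 61): {"j":67,"kx":{"qc":83,"ve":76},"odo":71,"q":{"dr":32,"li":78,"omu":61,"ql":31,"v":34}}
After op 13 (add /ope 61): {"j":67,"kx":{"qc":83,"ve":76},"odo":71,"ope":61,"q":{"dr":32,"li":78,"omu":61,"ql":31,"v":34}}
After op 14 (add /kx/n 27): {"j":67,"kx":{"n":27,"qc":83,"ve":76},"odo":71,"ope":61,"q":{"dr":32,"li":78,"omu":61,"ql":31,"v":34}}
After op 15 (remove /q/v): {"j":67,"kx":{"n":27,"qc":83,"ve":76},"odo":71,"ope":61,"q":{"dr":32,"li":78,"omu":61,"ql":31}}
After op 16 (add /kx 50): {"j":67,"kx":50,"odo":71,"ope":61,"q":{"dr":32,"li":78,"omu":61,"ql":31}}
Size at path /q: 4

Answer: 4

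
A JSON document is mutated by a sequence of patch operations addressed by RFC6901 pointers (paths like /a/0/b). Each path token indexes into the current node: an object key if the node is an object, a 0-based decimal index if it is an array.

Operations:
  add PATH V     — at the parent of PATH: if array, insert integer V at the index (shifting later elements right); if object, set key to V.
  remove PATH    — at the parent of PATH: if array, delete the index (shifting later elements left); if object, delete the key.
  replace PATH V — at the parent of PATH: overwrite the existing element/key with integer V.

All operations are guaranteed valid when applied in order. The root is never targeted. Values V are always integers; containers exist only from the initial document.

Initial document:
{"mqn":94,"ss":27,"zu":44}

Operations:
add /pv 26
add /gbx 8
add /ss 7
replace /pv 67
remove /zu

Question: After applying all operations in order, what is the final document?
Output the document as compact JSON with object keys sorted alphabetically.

Answer: {"gbx":8,"mqn":94,"pv":67,"ss":7}

Derivation:
After op 1 (add /pv 26): {"mqn":94,"pv":26,"ss":27,"zu":44}
After op 2 (add /gbx 8): {"gbx":8,"mqn":94,"pv":26,"ss":27,"zu":44}
After op 3 (add /ss 7): {"gbx":8,"mqn":94,"pv":26,"ss":7,"zu":44}
After op 4 (replace /pv 67): {"gbx":8,"mqn":94,"pv":67,"ss":7,"zu":44}
After op 5 (remove /zu): {"gbx":8,"mqn":94,"pv":67,"ss":7}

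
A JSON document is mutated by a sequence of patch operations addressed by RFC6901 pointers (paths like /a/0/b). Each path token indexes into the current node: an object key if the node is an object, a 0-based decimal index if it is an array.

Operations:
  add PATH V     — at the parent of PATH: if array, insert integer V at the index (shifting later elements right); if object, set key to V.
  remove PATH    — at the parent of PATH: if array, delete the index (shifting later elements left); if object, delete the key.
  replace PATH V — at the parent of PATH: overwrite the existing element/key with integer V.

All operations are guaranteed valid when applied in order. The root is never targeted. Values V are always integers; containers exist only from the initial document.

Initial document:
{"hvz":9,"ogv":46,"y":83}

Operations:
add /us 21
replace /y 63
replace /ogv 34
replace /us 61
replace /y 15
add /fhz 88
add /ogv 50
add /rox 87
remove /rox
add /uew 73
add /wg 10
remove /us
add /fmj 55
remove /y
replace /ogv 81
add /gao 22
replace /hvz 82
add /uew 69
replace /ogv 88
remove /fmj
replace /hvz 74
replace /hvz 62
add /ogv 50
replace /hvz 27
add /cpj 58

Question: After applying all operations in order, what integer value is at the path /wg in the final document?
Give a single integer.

Answer: 10

Derivation:
After op 1 (add /us 21): {"hvz":9,"ogv":46,"us":21,"y":83}
After op 2 (replace /y 63): {"hvz":9,"ogv":46,"us":21,"y":63}
After op 3 (replace /ogv 34): {"hvz":9,"ogv":34,"us":21,"y":63}
After op 4 (replace /us 61): {"hvz":9,"ogv":34,"us":61,"y":63}
After op 5 (replace /y 15): {"hvz":9,"ogv":34,"us":61,"y":15}
After op 6 (add /fhz 88): {"fhz":88,"hvz":9,"ogv":34,"us":61,"y":15}
After op 7 (add /ogv 50): {"fhz":88,"hvz":9,"ogv":50,"us":61,"y":15}
After op 8 (add /rox 87): {"fhz":88,"hvz":9,"ogv":50,"rox":87,"us":61,"y":15}
After op 9 (remove /rox): {"fhz":88,"hvz":9,"ogv":50,"us":61,"y":15}
After op 10 (add /uew 73): {"fhz":88,"hvz":9,"ogv":50,"uew":73,"us":61,"y":15}
After op 11 (add /wg 10): {"fhz":88,"hvz":9,"ogv":50,"uew":73,"us":61,"wg":10,"y":15}
After op 12 (remove /us): {"fhz":88,"hvz":9,"ogv":50,"uew":73,"wg":10,"y":15}
After op 13 (add /fmj 55): {"fhz":88,"fmj":55,"hvz":9,"ogv":50,"uew":73,"wg":10,"y":15}
After op 14 (remove /y): {"fhz":88,"fmj":55,"hvz":9,"ogv":50,"uew":73,"wg":10}
After op 15 (replace /ogv 81): {"fhz":88,"fmj":55,"hvz":9,"ogv":81,"uew":73,"wg":10}
After op 16 (add /gao 22): {"fhz":88,"fmj":55,"gao":22,"hvz":9,"ogv":81,"uew":73,"wg":10}
After op 17 (replace /hvz 82): {"fhz":88,"fmj":55,"gao":22,"hvz":82,"ogv":81,"uew":73,"wg":10}
After op 18 (add /uew 69): {"fhz":88,"fmj":55,"gao":22,"hvz":82,"ogv":81,"uew":69,"wg":10}
After op 19 (replace /ogv 88): {"fhz":88,"fmj":55,"gao":22,"hvz":82,"ogv":88,"uew":69,"wg":10}
After op 20 (remove /fmj): {"fhz":88,"gao":22,"hvz":82,"ogv":88,"uew":69,"wg":10}
After op 21 (replace /hvz 74): {"fhz":88,"gao":22,"hvz":74,"ogv":88,"uew":69,"wg":10}
After op 22 (replace /hvz 62): {"fhz":88,"gao":22,"hvz":62,"ogv":88,"uew":69,"wg":10}
After op 23 (add /ogv 50): {"fhz":88,"gao":22,"hvz":62,"ogv":50,"uew":69,"wg":10}
After op 24 (replace /hvz 27): {"fhz":88,"gao":22,"hvz":27,"ogv":50,"uew":69,"wg":10}
After op 25 (add /cpj 58): {"cpj":58,"fhz":88,"gao":22,"hvz":27,"ogv":50,"uew":69,"wg":10}
Value at /wg: 10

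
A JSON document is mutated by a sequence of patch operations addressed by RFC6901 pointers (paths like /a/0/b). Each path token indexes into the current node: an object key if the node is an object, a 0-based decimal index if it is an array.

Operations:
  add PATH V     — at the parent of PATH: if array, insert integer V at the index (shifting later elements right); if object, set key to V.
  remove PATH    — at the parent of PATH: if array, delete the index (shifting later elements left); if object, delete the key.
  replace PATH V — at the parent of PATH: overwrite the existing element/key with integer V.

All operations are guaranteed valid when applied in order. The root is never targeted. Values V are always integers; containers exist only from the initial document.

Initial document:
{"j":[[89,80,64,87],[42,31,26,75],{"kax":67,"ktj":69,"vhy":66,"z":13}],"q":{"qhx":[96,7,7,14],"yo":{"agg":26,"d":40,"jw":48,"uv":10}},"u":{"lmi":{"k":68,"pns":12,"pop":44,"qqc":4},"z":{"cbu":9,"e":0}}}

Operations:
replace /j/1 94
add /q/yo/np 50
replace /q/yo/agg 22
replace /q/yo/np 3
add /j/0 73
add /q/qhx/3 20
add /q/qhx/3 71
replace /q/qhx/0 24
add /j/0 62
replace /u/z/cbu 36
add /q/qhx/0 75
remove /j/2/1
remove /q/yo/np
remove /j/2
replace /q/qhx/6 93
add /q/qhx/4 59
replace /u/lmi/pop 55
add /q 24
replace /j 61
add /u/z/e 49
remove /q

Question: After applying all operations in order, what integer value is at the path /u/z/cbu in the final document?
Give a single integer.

After op 1 (replace /j/1 94): {"j":[[89,80,64,87],94,{"kax":67,"ktj":69,"vhy":66,"z":13}],"q":{"qhx":[96,7,7,14],"yo":{"agg":26,"d":40,"jw":48,"uv":10}},"u":{"lmi":{"k":68,"pns":12,"pop":44,"qqc":4},"z":{"cbu":9,"e":0}}}
After op 2 (add /q/yo/np 50): {"j":[[89,80,64,87],94,{"kax":67,"ktj":69,"vhy":66,"z":13}],"q":{"qhx":[96,7,7,14],"yo":{"agg":26,"d":40,"jw":48,"np":50,"uv":10}},"u":{"lmi":{"k":68,"pns":12,"pop":44,"qqc":4},"z":{"cbu":9,"e":0}}}
After op 3 (replace /q/yo/agg 22): {"j":[[89,80,64,87],94,{"kax":67,"ktj":69,"vhy":66,"z":13}],"q":{"qhx":[96,7,7,14],"yo":{"agg":22,"d":40,"jw":48,"np":50,"uv":10}},"u":{"lmi":{"k":68,"pns":12,"pop":44,"qqc":4},"z":{"cbu":9,"e":0}}}
After op 4 (replace /q/yo/np 3): {"j":[[89,80,64,87],94,{"kax":67,"ktj":69,"vhy":66,"z":13}],"q":{"qhx":[96,7,7,14],"yo":{"agg":22,"d":40,"jw":48,"np":3,"uv":10}},"u":{"lmi":{"k":68,"pns":12,"pop":44,"qqc":4},"z":{"cbu":9,"e":0}}}
After op 5 (add /j/0 73): {"j":[73,[89,80,64,87],94,{"kax":67,"ktj":69,"vhy":66,"z":13}],"q":{"qhx":[96,7,7,14],"yo":{"agg":22,"d":40,"jw":48,"np":3,"uv":10}},"u":{"lmi":{"k":68,"pns":12,"pop":44,"qqc":4},"z":{"cbu":9,"e":0}}}
After op 6 (add /q/qhx/3 20): {"j":[73,[89,80,64,87],94,{"kax":67,"ktj":69,"vhy":66,"z":13}],"q":{"qhx":[96,7,7,20,14],"yo":{"agg":22,"d":40,"jw":48,"np":3,"uv":10}},"u":{"lmi":{"k":68,"pns":12,"pop":44,"qqc":4},"z":{"cbu":9,"e":0}}}
After op 7 (add /q/qhx/3 71): {"j":[73,[89,80,64,87],94,{"kax":67,"ktj":69,"vhy":66,"z":13}],"q":{"qhx":[96,7,7,71,20,14],"yo":{"agg":22,"d":40,"jw":48,"np":3,"uv":10}},"u":{"lmi":{"k":68,"pns":12,"pop":44,"qqc":4},"z":{"cbu":9,"e":0}}}
After op 8 (replace /q/qhx/0 24): {"j":[73,[89,80,64,87],94,{"kax":67,"ktj":69,"vhy":66,"z":13}],"q":{"qhx":[24,7,7,71,20,14],"yo":{"agg":22,"d":40,"jw":48,"np":3,"uv":10}},"u":{"lmi":{"k":68,"pns":12,"pop":44,"qqc":4},"z":{"cbu":9,"e":0}}}
After op 9 (add /j/0 62): {"j":[62,73,[89,80,64,87],94,{"kax":67,"ktj":69,"vhy":66,"z":13}],"q":{"qhx":[24,7,7,71,20,14],"yo":{"agg":22,"d":40,"jw":48,"np":3,"uv":10}},"u":{"lmi":{"k":68,"pns":12,"pop":44,"qqc":4},"z":{"cbu":9,"e":0}}}
After op 10 (replace /u/z/cbu 36): {"j":[62,73,[89,80,64,87],94,{"kax":67,"ktj":69,"vhy":66,"z":13}],"q":{"qhx":[24,7,7,71,20,14],"yo":{"agg":22,"d":40,"jw":48,"np":3,"uv":10}},"u":{"lmi":{"k":68,"pns":12,"pop":44,"qqc":4},"z":{"cbu":36,"e":0}}}
After op 11 (add /q/qhx/0 75): {"j":[62,73,[89,80,64,87],94,{"kax":67,"ktj":69,"vhy":66,"z":13}],"q":{"qhx":[75,24,7,7,71,20,14],"yo":{"agg":22,"d":40,"jw":48,"np":3,"uv":10}},"u":{"lmi":{"k":68,"pns":12,"pop":44,"qqc":4},"z":{"cbu":36,"e":0}}}
After op 12 (remove /j/2/1): {"j":[62,73,[89,64,87],94,{"kax":67,"ktj":69,"vhy":66,"z":13}],"q":{"qhx":[75,24,7,7,71,20,14],"yo":{"agg":22,"d":40,"jw":48,"np":3,"uv":10}},"u":{"lmi":{"k":68,"pns":12,"pop":44,"qqc":4},"z":{"cbu":36,"e":0}}}
After op 13 (remove /q/yo/np): {"j":[62,73,[89,64,87],94,{"kax":67,"ktj":69,"vhy":66,"z":13}],"q":{"qhx":[75,24,7,7,71,20,14],"yo":{"agg":22,"d":40,"jw":48,"uv":10}},"u":{"lmi":{"k":68,"pns":12,"pop":44,"qqc":4},"z":{"cbu":36,"e":0}}}
After op 14 (remove /j/2): {"j":[62,73,94,{"kax":67,"ktj":69,"vhy":66,"z":13}],"q":{"qhx":[75,24,7,7,71,20,14],"yo":{"agg":22,"d":40,"jw":48,"uv":10}},"u":{"lmi":{"k":68,"pns":12,"pop":44,"qqc":4},"z":{"cbu":36,"e":0}}}
After op 15 (replace /q/qhx/6 93): {"j":[62,73,94,{"kax":67,"ktj":69,"vhy":66,"z":13}],"q":{"qhx":[75,24,7,7,71,20,93],"yo":{"agg":22,"d":40,"jw":48,"uv":10}},"u":{"lmi":{"k":68,"pns":12,"pop":44,"qqc":4},"z":{"cbu":36,"e":0}}}
After op 16 (add /q/qhx/4 59): {"j":[62,73,94,{"kax":67,"ktj":69,"vhy":66,"z":13}],"q":{"qhx":[75,24,7,7,59,71,20,93],"yo":{"agg":22,"d":40,"jw":48,"uv":10}},"u":{"lmi":{"k":68,"pns":12,"pop":44,"qqc":4},"z":{"cbu":36,"e":0}}}
After op 17 (replace /u/lmi/pop 55): {"j":[62,73,94,{"kax":67,"ktj":69,"vhy":66,"z":13}],"q":{"qhx":[75,24,7,7,59,71,20,93],"yo":{"agg":22,"d":40,"jw":48,"uv":10}},"u":{"lmi":{"k":68,"pns":12,"pop":55,"qqc":4},"z":{"cbu":36,"e":0}}}
After op 18 (add /q 24): {"j":[62,73,94,{"kax":67,"ktj":69,"vhy":66,"z":13}],"q":24,"u":{"lmi":{"k":68,"pns":12,"pop":55,"qqc":4},"z":{"cbu":36,"e":0}}}
After op 19 (replace /j 61): {"j":61,"q":24,"u":{"lmi":{"k":68,"pns":12,"pop":55,"qqc":4},"z":{"cbu":36,"e":0}}}
After op 20 (add /u/z/e 49): {"j":61,"q":24,"u":{"lmi":{"k":68,"pns":12,"pop":55,"qqc":4},"z":{"cbu":36,"e":49}}}
After op 21 (remove /q): {"j":61,"u":{"lmi":{"k":68,"pns":12,"pop":55,"qqc":4},"z":{"cbu":36,"e":49}}}
Value at /u/z/cbu: 36

Answer: 36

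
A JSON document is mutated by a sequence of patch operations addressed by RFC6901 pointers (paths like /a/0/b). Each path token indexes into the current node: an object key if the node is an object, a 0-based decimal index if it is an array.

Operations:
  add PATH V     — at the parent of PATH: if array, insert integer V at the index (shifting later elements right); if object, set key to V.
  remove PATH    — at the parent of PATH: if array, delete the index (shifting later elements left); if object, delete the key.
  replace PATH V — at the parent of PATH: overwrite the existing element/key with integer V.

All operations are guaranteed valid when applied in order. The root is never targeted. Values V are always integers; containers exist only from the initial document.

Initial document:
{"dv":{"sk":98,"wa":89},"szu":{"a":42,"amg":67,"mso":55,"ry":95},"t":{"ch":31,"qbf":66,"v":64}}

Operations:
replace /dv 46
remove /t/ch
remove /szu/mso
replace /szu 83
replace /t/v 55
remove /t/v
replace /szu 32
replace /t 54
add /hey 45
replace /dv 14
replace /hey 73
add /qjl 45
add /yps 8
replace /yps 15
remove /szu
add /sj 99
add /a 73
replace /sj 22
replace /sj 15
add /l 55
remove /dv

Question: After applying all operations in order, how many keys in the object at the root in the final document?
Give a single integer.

Answer: 7

Derivation:
After op 1 (replace /dv 46): {"dv":46,"szu":{"a":42,"amg":67,"mso":55,"ry":95},"t":{"ch":31,"qbf":66,"v":64}}
After op 2 (remove /t/ch): {"dv":46,"szu":{"a":42,"amg":67,"mso":55,"ry":95},"t":{"qbf":66,"v":64}}
After op 3 (remove /szu/mso): {"dv":46,"szu":{"a":42,"amg":67,"ry":95},"t":{"qbf":66,"v":64}}
After op 4 (replace /szu 83): {"dv":46,"szu":83,"t":{"qbf":66,"v":64}}
After op 5 (replace /t/v 55): {"dv":46,"szu":83,"t":{"qbf":66,"v":55}}
After op 6 (remove /t/v): {"dv":46,"szu":83,"t":{"qbf":66}}
After op 7 (replace /szu 32): {"dv":46,"szu":32,"t":{"qbf":66}}
After op 8 (replace /t 54): {"dv":46,"szu":32,"t":54}
After op 9 (add /hey 45): {"dv":46,"hey":45,"szu":32,"t":54}
After op 10 (replace /dv 14): {"dv":14,"hey":45,"szu":32,"t":54}
After op 11 (replace /hey 73): {"dv":14,"hey":73,"szu":32,"t":54}
After op 12 (add /qjl 45): {"dv":14,"hey":73,"qjl":45,"szu":32,"t":54}
After op 13 (add /yps 8): {"dv":14,"hey":73,"qjl":45,"szu":32,"t":54,"yps":8}
After op 14 (replace /yps 15): {"dv":14,"hey":73,"qjl":45,"szu":32,"t":54,"yps":15}
After op 15 (remove /szu): {"dv":14,"hey":73,"qjl":45,"t":54,"yps":15}
After op 16 (add /sj 99): {"dv":14,"hey":73,"qjl":45,"sj":99,"t":54,"yps":15}
After op 17 (add /a 73): {"a":73,"dv":14,"hey":73,"qjl":45,"sj":99,"t":54,"yps":15}
After op 18 (replace /sj 22): {"a":73,"dv":14,"hey":73,"qjl":45,"sj":22,"t":54,"yps":15}
After op 19 (replace /sj 15): {"a":73,"dv":14,"hey":73,"qjl":45,"sj":15,"t":54,"yps":15}
After op 20 (add /l 55): {"a":73,"dv":14,"hey":73,"l":55,"qjl":45,"sj":15,"t":54,"yps":15}
After op 21 (remove /dv): {"a":73,"hey":73,"l":55,"qjl":45,"sj":15,"t":54,"yps":15}
Size at the root: 7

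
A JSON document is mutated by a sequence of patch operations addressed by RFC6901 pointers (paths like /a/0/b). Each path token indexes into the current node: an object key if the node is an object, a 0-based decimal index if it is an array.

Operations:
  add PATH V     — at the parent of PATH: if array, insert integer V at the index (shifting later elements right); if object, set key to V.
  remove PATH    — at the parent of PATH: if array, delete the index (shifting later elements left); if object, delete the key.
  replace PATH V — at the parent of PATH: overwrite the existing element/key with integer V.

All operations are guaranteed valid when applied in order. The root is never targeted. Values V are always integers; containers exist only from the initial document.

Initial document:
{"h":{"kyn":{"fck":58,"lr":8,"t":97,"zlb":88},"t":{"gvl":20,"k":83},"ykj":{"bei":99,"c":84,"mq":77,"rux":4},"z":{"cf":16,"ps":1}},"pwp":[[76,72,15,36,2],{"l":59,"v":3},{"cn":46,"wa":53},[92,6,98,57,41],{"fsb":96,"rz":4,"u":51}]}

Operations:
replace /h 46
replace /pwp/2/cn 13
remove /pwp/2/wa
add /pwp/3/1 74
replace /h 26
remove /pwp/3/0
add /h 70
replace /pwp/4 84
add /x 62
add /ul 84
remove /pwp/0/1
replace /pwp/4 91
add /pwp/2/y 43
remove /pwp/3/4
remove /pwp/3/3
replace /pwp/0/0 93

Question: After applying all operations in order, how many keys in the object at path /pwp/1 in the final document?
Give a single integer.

Answer: 2

Derivation:
After op 1 (replace /h 46): {"h":46,"pwp":[[76,72,15,36,2],{"l":59,"v":3},{"cn":46,"wa":53},[92,6,98,57,41],{"fsb":96,"rz":4,"u":51}]}
After op 2 (replace /pwp/2/cn 13): {"h":46,"pwp":[[76,72,15,36,2],{"l":59,"v":3},{"cn":13,"wa":53},[92,6,98,57,41],{"fsb":96,"rz":4,"u":51}]}
After op 3 (remove /pwp/2/wa): {"h":46,"pwp":[[76,72,15,36,2],{"l":59,"v":3},{"cn":13},[92,6,98,57,41],{"fsb":96,"rz":4,"u":51}]}
After op 4 (add /pwp/3/1 74): {"h":46,"pwp":[[76,72,15,36,2],{"l":59,"v":3},{"cn":13},[92,74,6,98,57,41],{"fsb":96,"rz":4,"u":51}]}
After op 5 (replace /h 26): {"h":26,"pwp":[[76,72,15,36,2],{"l":59,"v":3},{"cn":13},[92,74,6,98,57,41],{"fsb":96,"rz":4,"u":51}]}
After op 6 (remove /pwp/3/0): {"h":26,"pwp":[[76,72,15,36,2],{"l":59,"v":3},{"cn":13},[74,6,98,57,41],{"fsb":96,"rz":4,"u":51}]}
After op 7 (add /h 70): {"h":70,"pwp":[[76,72,15,36,2],{"l":59,"v":3},{"cn":13},[74,6,98,57,41],{"fsb":96,"rz":4,"u":51}]}
After op 8 (replace /pwp/4 84): {"h":70,"pwp":[[76,72,15,36,2],{"l":59,"v":3},{"cn":13},[74,6,98,57,41],84]}
After op 9 (add /x 62): {"h":70,"pwp":[[76,72,15,36,2],{"l":59,"v":3},{"cn":13},[74,6,98,57,41],84],"x":62}
After op 10 (add /ul 84): {"h":70,"pwp":[[76,72,15,36,2],{"l":59,"v":3},{"cn":13},[74,6,98,57,41],84],"ul":84,"x":62}
After op 11 (remove /pwp/0/1): {"h":70,"pwp":[[76,15,36,2],{"l":59,"v":3},{"cn":13},[74,6,98,57,41],84],"ul":84,"x":62}
After op 12 (replace /pwp/4 91): {"h":70,"pwp":[[76,15,36,2],{"l":59,"v":3},{"cn":13},[74,6,98,57,41],91],"ul":84,"x":62}
After op 13 (add /pwp/2/y 43): {"h":70,"pwp":[[76,15,36,2],{"l":59,"v":3},{"cn":13,"y":43},[74,6,98,57,41],91],"ul":84,"x":62}
After op 14 (remove /pwp/3/4): {"h":70,"pwp":[[76,15,36,2],{"l":59,"v":3},{"cn":13,"y":43},[74,6,98,57],91],"ul":84,"x":62}
After op 15 (remove /pwp/3/3): {"h":70,"pwp":[[76,15,36,2],{"l":59,"v":3},{"cn":13,"y":43},[74,6,98],91],"ul":84,"x":62}
After op 16 (replace /pwp/0/0 93): {"h":70,"pwp":[[93,15,36,2],{"l":59,"v":3},{"cn":13,"y":43},[74,6,98],91],"ul":84,"x":62}
Size at path /pwp/1: 2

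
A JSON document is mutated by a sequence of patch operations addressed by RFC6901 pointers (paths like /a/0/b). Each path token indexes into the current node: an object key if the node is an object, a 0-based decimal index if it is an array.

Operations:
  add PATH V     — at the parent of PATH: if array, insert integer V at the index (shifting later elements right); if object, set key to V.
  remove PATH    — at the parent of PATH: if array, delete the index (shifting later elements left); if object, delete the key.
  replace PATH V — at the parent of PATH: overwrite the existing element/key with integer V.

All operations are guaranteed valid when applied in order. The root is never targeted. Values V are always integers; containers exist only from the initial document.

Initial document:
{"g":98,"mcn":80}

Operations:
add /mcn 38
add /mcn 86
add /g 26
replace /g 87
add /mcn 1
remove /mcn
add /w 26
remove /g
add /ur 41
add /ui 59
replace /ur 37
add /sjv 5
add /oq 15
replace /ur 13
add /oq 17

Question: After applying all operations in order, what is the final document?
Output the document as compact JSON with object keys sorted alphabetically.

Answer: {"oq":17,"sjv":5,"ui":59,"ur":13,"w":26}

Derivation:
After op 1 (add /mcn 38): {"g":98,"mcn":38}
After op 2 (add /mcn 86): {"g":98,"mcn":86}
After op 3 (add /g 26): {"g":26,"mcn":86}
After op 4 (replace /g 87): {"g":87,"mcn":86}
After op 5 (add /mcn 1): {"g":87,"mcn":1}
After op 6 (remove /mcn): {"g":87}
After op 7 (add /w 26): {"g":87,"w":26}
After op 8 (remove /g): {"w":26}
After op 9 (add /ur 41): {"ur":41,"w":26}
After op 10 (add /ui 59): {"ui":59,"ur":41,"w":26}
After op 11 (replace /ur 37): {"ui":59,"ur":37,"w":26}
After op 12 (add /sjv 5): {"sjv":5,"ui":59,"ur":37,"w":26}
After op 13 (add /oq 15): {"oq":15,"sjv":5,"ui":59,"ur":37,"w":26}
After op 14 (replace /ur 13): {"oq":15,"sjv":5,"ui":59,"ur":13,"w":26}
After op 15 (add /oq 17): {"oq":17,"sjv":5,"ui":59,"ur":13,"w":26}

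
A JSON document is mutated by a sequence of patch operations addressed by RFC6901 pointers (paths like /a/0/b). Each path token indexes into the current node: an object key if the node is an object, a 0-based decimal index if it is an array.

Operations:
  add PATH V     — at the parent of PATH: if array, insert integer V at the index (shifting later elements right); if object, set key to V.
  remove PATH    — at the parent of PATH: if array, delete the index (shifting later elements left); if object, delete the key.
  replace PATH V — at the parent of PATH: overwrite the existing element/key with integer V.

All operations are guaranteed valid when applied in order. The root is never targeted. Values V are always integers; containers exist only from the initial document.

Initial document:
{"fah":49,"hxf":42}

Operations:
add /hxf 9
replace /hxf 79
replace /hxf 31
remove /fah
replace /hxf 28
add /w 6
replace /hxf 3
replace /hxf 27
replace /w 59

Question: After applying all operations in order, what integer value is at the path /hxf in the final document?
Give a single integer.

Answer: 27

Derivation:
After op 1 (add /hxf 9): {"fah":49,"hxf":9}
After op 2 (replace /hxf 79): {"fah":49,"hxf":79}
After op 3 (replace /hxf 31): {"fah":49,"hxf":31}
After op 4 (remove /fah): {"hxf":31}
After op 5 (replace /hxf 28): {"hxf":28}
After op 6 (add /w 6): {"hxf":28,"w":6}
After op 7 (replace /hxf 3): {"hxf":3,"w":6}
After op 8 (replace /hxf 27): {"hxf":27,"w":6}
After op 9 (replace /w 59): {"hxf":27,"w":59}
Value at /hxf: 27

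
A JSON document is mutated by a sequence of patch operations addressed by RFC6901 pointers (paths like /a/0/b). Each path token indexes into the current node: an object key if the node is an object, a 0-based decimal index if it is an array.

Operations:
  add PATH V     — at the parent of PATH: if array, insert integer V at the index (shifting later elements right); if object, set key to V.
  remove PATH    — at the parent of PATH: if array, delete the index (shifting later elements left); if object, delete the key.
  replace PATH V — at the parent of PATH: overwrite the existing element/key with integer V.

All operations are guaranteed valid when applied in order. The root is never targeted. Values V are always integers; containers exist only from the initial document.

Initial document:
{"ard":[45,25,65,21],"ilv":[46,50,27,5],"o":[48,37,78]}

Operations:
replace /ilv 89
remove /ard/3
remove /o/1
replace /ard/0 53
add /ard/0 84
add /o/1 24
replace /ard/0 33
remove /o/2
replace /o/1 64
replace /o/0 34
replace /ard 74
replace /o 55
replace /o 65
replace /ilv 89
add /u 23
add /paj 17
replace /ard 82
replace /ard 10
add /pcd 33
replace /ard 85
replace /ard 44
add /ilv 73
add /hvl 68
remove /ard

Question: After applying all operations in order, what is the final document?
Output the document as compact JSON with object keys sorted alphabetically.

After op 1 (replace /ilv 89): {"ard":[45,25,65,21],"ilv":89,"o":[48,37,78]}
After op 2 (remove /ard/3): {"ard":[45,25,65],"ilv":89,"o":[48,37,78]}
After op 3 (remove /o/1): {"ard":[45,25,65],"ilv":89,"o":[48,78]}
After op 4 (replace /ard/0 53): {"ard":[53,25,65],"ilv":89,"o":[48,78]}
After op 5 (add /ard/0 84): {"ard":[84,53,25,65],"ilv":89,"o":[48,78]}
After op 6 (add /o/1 24): {"ard":[84,53,25,65],"ilv":89,"o":[48,24,78]}
After op 7 (replace /ard/0 33): {"ard":[33,53,25,65],"ilv":89,"o":[48,24,78]}
After op 8 (remove /o/2): {"ard":[33,53,25,65],"ilv":89,"o":[48,24]}
After op 9 (replace /o/1 64): {"ard":[33,53,25,65],"ilv":89,"o":[48,64]}
After op 10 (replace /o/0 34): {"ard":[33,53,25,65],"ilv":89,"o":[34,64]}
After op 11 (replace /ard 74): {"ard":74,"ilv":89,"o":[34,64]}
After op 12 (replace /o 55): {"ard":74,"ilv":89,"o":55}
After op 13 (replace /o 65): {"ard":74,"ilv":89,"o":65}
After op 14 (replace /ilv 89): {"ard":74,"ilv":89,"o":65}
After op 15 (add /u 23): {"ard":74,"ilv":89,"o":65,"u":23}
After op 16 (add /paj 17): {"ard":74,"ilv":89,"o":65,"paj":17,"u":23}
After op 17 (replace /ard 82): {"ard":82,"ilv":89,"o":65,"paj":17,"u":23}
After op 18 (replace /ard 10): {"ard":10,"ilv":89,"o":65,"paj":17,"u":23}
After op 19 (add /pcd 33): {"ard":10,"ilv":89,"o":65,"paj":17,"pcd":33,"u":23}
After op 20 (replace /ard 85): {"ard":85,"ilv":89,"o":65,"paj":17,"pcd":33,"u":23}
After op 21 (replace /ard 44): {"ard":44,"ilv":89,"o":65,"paj":17,"pcd":33,"u":23}
After op 22 (add /ilv 73): {"ard":44,"ilv":73,"o":65,"paj":17,"pcd":33,"u":23}
After op 23 (add /hvl 68): {"ard":44,"hvl":68,"ilv":73,"o":65,"paj":17,"pcd":33,"u":23}
After op 24 (remove /ard): {"hvl":68,"ilv":73,"o":65,"paj":17,"pcd":33,"u":23}

Answer: {"hvl":68,"ilv":73,"o":65,"paj":17,"pcd":33,"u":23}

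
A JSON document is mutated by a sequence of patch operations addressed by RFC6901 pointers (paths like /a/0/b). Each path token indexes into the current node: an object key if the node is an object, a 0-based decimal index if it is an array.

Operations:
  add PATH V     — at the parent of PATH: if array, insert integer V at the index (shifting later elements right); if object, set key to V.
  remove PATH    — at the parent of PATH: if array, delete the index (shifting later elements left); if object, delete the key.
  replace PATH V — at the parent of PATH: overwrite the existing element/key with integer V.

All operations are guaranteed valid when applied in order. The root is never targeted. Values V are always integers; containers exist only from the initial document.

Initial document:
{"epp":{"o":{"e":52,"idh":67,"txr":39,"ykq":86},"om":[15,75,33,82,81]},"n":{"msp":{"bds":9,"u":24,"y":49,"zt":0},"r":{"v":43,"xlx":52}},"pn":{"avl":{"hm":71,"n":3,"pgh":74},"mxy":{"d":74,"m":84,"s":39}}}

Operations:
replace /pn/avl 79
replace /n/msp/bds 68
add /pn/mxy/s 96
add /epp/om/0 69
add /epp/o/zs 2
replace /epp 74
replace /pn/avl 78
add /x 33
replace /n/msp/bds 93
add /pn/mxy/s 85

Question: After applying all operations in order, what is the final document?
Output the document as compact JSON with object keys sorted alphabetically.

Answer: {"epp":74,"n":{"msp":{"bds":93,"u":24,"y":49,"zt":0},"r":{"v":43,"xlx":52}},"pn":{"avl":78,"mxy":{"d":74,"m":84,"s":85}},"x":33}

Derivation:
After op 1 (replace /pn/avl 79): {"epp":{"o":{"e":52,"idh":67,"txr":39,"ykq":86},"om":[15,75,33,82,81]},"n":{"msp":{"bds":9,"u":24,"y":49,"zt":0},"r":{"v":43,"xlx":52}},"pn":{"avl":79,"mxy":{"d":74,"m":84,"s":39}}}
After op 2 (replace /n/msp/bds 68): {"epp":{"o":{"e":52,"idh":67,"txr":39,"ykq":86},"om":[15,75,33,82,81]},"n":{"msp":{"bds":68,"u":24,"y":49,"zt":0},"r":{"v":43,"xlx":52}},"pn":{"avl":79,"mxy":{"d":74,"m":84,"s":39}}}
After op 3 (add /pn/mxy/s 96): {"epp":{"o":{"e":52,"idh":67,"txr":39,"ykq":86},"om":[15,75,33,82,81]},"n":{"msp":{"bds":68,"u":24,"y":49,"zt":0},"r":{"v":43,"xlx":52}},"pn":{"avl":79,"mxy":{"d":74,"m":84,"s":96}}}
After op 4 (add /epp/om/0 69): {"epp":{"o":{"e":52,"idh":67,"txr":39,"ykq":86},"om":[69,15,75,33,82,81]},"n":{"msp":{"bds":68,"u":24,"y":49,"zt":0},"r":{"v":43,"xlx":52}},"pn":{"avl":79,"mxy":{"d":74,"m":84,"s":96}}}
After op 5 (add /epp/o/zs 2): {"epp":{"o":{"e":52,"idh":67,"txr":39,"ykq":86,"zs":2},"om":[69,15,75,33,82,81]},"n":{"msp":{"bds":68,"u":24,"y":49,"zt":0},"r":{"v":43,"xlx":52}},"pn":{"avl":79,"mxy":{"d":74,"m":84,"s":96}}}
After op 6 (replace /epp 74): {"epp":74,"n":{"msp":{"bds":68,"u":24,"y":49,"zt":0},"r":{"v":43,"xlx":52}},"pn":{"avl":79,"mxy":{"d":74,"m":84,"s":96}}}
After op 7 (replace /pn/avl 78): {"epp":74,"n":{"msp":{"bds":68,"u":24,"y":49,"zt":0},"r":{"v":43,"xlx":52}},"pn":{"avl":78,"mxy":{"d":74,"m":84,"s":96}}}
After op 8 (add /x 33): {"epp":74,"n":{"msp":{"bds":68,"u":24,"y":49,"zt":0},"r":{"v":43,"xlx":52}},"pn":{"avl":78,"mxy":{"d":74,"m":84,"s":96}},"x":33}
After op 9 (replace /n/msp/bds 93): {"epp":74,"n":{"msp":{"bds":93,"u":24,"y":49,"zt":0},"r":{"v":43,"xlx":52}},"pn":{"avl":78,"mxy":{"d":74,"m":84,"s":96}},"x":33}
After op 10 (add /pn/mxy/s 85): {"epp":74,"n":{"msp":{"bds":93,"u":24,"y":49,"zt":0},"r":{"v":43,"xlx":52}},"pn":{"avl":78,"mxy":{"d":74,"m":84,"s":85}},"x":33}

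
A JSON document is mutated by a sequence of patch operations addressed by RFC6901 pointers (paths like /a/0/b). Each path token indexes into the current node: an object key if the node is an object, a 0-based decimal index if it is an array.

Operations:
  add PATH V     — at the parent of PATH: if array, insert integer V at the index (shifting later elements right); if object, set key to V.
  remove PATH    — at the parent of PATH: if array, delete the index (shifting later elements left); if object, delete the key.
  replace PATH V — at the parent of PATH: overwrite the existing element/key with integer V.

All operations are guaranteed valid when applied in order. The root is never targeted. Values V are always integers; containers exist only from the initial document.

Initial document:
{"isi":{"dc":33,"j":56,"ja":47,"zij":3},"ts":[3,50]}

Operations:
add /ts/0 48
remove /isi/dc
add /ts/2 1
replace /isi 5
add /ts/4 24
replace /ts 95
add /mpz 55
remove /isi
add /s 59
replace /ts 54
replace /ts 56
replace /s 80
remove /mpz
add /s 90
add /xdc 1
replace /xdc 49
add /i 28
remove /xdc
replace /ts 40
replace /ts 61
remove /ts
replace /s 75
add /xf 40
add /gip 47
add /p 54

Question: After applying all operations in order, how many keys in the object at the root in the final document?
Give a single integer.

After op 1 (add /ts/0 48): {"isi":{"dc":33,"j":56,"ja":47,"zij":3},"ts":[48,3,50]}
After op 2 (remove /isi/dc): {"isi":{"j":56,"ja":47,"zij":3},"ts":[48,3,50]}
After op 3 (add /ts/2 1): {"isi":{"j":56,"ja":47,"zij":3},"ts":[48,3,1,50]}
After op 4 (replace /isi 5): {"isi":5,"ts":[48,3,1,50]}
After op 5 (add /ts/4 24): {"isi":5,"ts":[48,3,1,50,24]}
After op 6 (replace /ts 95): {"isi":5,"ts":95}
After op 7 (add /mpz 55): {"isi":5,"mpz":55,"ts":95}
After op 8 (remove /isi): {"mpz":55,"ts":95}
After op 9 (add /s 59): {"mpz":55,"s":59,"ts":95}
After op 10 (replace /ts 54): {"mpz":55,"s":59,"ts":54}
After op 11 (replace /ts 56): {"mpz":55,"s":59,"ts":56}
After op 12 (replace /s 80): {"mpz":55,"s":80,"ts":56}
After op 13 (remove /mpz): {"s":80,"ts":56}
After op 14 (add /s 90): {"s":90,"ts":56}
After op 15 (add /xdc 1): {"s":90,"ts":56,"xdc":1}
After op 16 (replace /xdc 49): {"s":90,"ts":56,"xdc":49}
After op 17 (add /i 28): {"i":28,"s":90,"ts":56,"xdc":49}
After op 18 (remove /xdc): {"i":28,"s":90,"ts":56}
After op 19 (replace /ts 40): {"i":28,"s":90,"ts":40}
After op 20 (replace /ts 61): {"i":28,"s":90,"ts":61}
After op 21 (remove /ts): {"i":28,"s":90}
After op 22 (replace /s 75): {"i":28,"s":75}
After op 23 (add /xf 40): {"i":28,"s":75,"xf":40}
After op 24 (add /gip 47): {"gip":47,"i":28,"s":75,"xf":40}
After op 25 (add /p 54): {"gip":47,"i":28,"p":54,"s":75,"xf":40}
Size at the root: 5

Answer: 5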